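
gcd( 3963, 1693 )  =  1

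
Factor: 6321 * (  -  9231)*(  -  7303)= 426123849753=   3^2*7^2*17^1*43^1*67^1*109^1*181^1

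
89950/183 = 89950/183 =491.53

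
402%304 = 98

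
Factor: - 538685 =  - 5^1*7^1*15391^1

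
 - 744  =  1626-2370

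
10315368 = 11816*873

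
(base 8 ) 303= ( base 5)1240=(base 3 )21020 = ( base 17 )b8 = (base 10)195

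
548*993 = 544164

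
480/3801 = 160/1267 = 0.13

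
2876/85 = 2876/85 = 33.84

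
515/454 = 1 + 61/454 = 1.13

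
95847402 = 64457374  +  31390028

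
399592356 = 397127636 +2464720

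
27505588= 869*31652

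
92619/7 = 92619/7 = 13231.29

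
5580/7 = 797+1/7 = 797.14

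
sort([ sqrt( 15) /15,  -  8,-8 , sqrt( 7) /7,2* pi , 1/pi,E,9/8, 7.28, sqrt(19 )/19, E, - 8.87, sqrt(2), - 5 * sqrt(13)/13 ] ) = [  -  8.87,  -  8, - 8,-5*sqrt(13 ) /13, sqrt( 19 ) /19, sqrt (15)/15 , 1/pi  ,  sqrt(7)/7, 9/8,sqrt( 2), E, E,  2*pi, 7.28 ]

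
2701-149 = 2552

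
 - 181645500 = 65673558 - 247319058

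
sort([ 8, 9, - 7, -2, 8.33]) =[ - 7, - 2, 8,8.33,9]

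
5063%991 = 108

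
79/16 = 79/16=4.94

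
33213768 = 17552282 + 15661486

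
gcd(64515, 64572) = 3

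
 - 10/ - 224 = 5/112 = 0.04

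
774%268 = 238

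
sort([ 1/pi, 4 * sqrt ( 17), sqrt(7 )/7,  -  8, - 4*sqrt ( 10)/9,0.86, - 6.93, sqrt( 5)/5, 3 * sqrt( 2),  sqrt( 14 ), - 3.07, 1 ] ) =[ - 8, - 6.93 , - 3.07, - 4*sqrt(10)/9 , 1/pi,sqrt(7)/7 , sqrt( 5)/5, 0.86,  1,sqrt(14 ), 3 * sqrt(2), 4*sqrt(17)]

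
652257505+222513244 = 874770749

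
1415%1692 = 1415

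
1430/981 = 1430/981 = 1.46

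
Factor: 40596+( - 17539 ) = 23057^1 = 23057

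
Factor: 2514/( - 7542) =-1/3 = - 3^( - 1 ) 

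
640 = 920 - 280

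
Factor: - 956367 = - 3^4*11807^1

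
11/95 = 11/95 = 0.12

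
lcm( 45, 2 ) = 90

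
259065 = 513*505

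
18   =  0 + 18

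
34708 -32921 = 1787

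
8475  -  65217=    - 56742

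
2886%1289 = 308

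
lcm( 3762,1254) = 3762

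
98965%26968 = 18061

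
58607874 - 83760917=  - 25153043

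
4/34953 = 4/34953  =  0.00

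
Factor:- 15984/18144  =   - 2^(-1) * 3^( - 1 )*7^(-1)*37^1 = -37/42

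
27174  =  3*9058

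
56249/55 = 56249/55 = 1022.71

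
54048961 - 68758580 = - 14709619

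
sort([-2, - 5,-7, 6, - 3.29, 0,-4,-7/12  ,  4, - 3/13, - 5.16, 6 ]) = [  -  7, - 5.16,-5, - 4,  -  3.29, - 2,  -  7/12, - 3/13, 0, 4,6,  6] 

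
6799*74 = 503126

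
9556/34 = 281 + 1/17 = 281.06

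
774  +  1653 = 2427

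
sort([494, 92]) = [92,494]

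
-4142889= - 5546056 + 1403167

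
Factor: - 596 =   -  2^2*149^1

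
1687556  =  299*5644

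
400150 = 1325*302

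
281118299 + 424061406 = 705179705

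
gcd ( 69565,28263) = 1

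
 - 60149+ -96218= - 156367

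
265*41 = 10865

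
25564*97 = 2479708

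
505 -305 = 200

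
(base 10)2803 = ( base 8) 5363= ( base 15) C6D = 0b101011110011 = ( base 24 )4KJ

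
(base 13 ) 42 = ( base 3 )2000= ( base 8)66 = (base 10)54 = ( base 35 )1J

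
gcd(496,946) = 2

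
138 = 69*2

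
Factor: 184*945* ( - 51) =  - 8867880 = - 2^3*3^4*5^1*7^1*17^1*23^1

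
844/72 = 11 + 13/18 =11.72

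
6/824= 3/412  =  0.01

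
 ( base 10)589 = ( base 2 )1001001101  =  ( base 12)411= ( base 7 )1501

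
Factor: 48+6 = 54 = 2^1 * 3^3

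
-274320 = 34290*( - 8)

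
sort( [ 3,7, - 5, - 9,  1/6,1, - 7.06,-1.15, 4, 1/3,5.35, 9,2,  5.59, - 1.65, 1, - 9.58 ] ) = [ - 9.58,  -  9, -7.06, - 5, - 1.65, - 1.15, 1/6, 1/3,1, 1,2, 3,4, 5.35, 5.59, 7, 9 ] 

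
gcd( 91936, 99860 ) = 4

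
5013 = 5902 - 889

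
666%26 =16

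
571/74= 7 + 53/74 = 7.72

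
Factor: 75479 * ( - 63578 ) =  - 4798803862 = -  2^1*83^1*383^1*75479^1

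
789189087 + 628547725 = 1417736812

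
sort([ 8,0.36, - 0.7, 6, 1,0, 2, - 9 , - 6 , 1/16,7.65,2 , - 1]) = [  -  9, - 6,-1, - 0.7, 0,  1/16,  0.36,1,2,2,6 , 7.65,8 ]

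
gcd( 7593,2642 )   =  1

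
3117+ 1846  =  4963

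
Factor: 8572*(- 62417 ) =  - 2^2*2143^1*62417^1 = -  535038524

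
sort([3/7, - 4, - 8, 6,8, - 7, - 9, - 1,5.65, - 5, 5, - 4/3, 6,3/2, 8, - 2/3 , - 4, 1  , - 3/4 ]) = [ - 9, - 8,  -  7, - 5, - 4, - 4,  -  4/3, - 1  , - 3/4,- 2/3, 3/7, 1, 3/2 , 5, 5.65, 6, 6, 8, 8 ] 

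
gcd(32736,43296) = 1056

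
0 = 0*61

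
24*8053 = 193272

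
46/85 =46/85= 0.54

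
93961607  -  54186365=39775242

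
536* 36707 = 19674952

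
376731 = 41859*9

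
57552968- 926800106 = -869247138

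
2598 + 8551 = 11149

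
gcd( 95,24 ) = 1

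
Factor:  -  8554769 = - 19^1*89^1*5059^1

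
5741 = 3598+2143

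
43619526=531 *82146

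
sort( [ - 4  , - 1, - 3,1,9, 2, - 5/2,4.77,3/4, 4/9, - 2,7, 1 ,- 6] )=[ - 6, - 4, - 3,-5/2, - 2 , - 1,4/9,3/4, 1, 1,2, 4.77, 7,9]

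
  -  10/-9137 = 10/9137 = 0.00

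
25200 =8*3150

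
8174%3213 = 1748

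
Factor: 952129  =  952129^1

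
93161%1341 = 632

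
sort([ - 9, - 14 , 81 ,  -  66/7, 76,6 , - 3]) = [ - 14 , - 66/7, - 9, - 3,6, 76 , 81]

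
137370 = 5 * 27474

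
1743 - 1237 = 506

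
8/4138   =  4/2069 = 0.00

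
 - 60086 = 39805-99891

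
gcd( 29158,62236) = 2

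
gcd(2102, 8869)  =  1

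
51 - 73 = - 22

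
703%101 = 97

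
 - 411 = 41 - 452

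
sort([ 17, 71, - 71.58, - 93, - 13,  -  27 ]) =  [-93,  -  71.58, - 27 , - 13, 17 , 71]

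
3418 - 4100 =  - 682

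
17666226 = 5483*3222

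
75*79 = 5925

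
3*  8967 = 26901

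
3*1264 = 3792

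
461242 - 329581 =131661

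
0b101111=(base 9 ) 52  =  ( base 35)1c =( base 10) 47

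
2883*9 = 25947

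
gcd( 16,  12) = 4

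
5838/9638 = 2919/4819 =0.61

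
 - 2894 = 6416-9310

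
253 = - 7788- - 8041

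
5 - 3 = 2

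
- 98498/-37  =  98498/37 = 2662.11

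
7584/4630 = 1 + 1477/2315= 1.64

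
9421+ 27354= 36775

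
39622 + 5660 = 45282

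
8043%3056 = 1931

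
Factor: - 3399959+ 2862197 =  - 537762 = -  2^1*3^1*89627^1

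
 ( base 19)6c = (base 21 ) 60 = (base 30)46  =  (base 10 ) 126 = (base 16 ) 7E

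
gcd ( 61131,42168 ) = 21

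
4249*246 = 1045254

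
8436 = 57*148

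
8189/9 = 909  +  8/9 = 909.89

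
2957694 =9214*321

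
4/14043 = 4/14043 = 0.00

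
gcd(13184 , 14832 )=1648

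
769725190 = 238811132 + 530914058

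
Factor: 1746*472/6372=388/3  =  2^2 * 3^( - 1)* 97^1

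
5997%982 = 105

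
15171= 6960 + 8211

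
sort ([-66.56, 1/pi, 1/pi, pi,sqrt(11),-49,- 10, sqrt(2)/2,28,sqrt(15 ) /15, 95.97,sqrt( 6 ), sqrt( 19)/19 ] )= [-66.56, - 49, - 10,sqrt( 19)/19,sqrt(15 ) /15,1/pi,1/pi,sqrt(2) /2,sqrt(6 ),pi , sqrt ( 11 ) , 28,95.97]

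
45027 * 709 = 31924143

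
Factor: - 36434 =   -  2^1* 18217^1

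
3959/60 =3959/60=65.98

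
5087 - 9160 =  -  4073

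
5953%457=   12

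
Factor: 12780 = 2^2*3^2*5^1*71^1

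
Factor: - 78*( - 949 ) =2^1*3^1*13^2 * 73^1 = 74022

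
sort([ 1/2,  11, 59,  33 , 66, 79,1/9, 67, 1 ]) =[ 1/9,1/2, 1, 11,33,59, 66,67, 79 ]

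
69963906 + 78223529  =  148187435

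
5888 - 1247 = 4641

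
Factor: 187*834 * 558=87024564 =2^2 *3^3*11^1*17^1 * 31^1*139^1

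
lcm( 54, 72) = 216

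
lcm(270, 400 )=10800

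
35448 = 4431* 8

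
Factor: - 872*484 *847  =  -2^5 * 7^1*  11^4*109^1 = -  357474656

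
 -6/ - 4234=3/2117= 0.00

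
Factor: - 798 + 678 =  - 120  =  - 2^3 *3^1*5^1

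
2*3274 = 6548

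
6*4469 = 26814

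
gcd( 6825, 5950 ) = 175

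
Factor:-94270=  - 2^1  *  5^1 * 11^1*857^1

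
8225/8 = 1028+1/8=1028.12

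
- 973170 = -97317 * 10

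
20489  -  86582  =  - 66093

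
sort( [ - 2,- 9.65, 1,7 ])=[ - 9.65 ,  -  2, 1, 7 ]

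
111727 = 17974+93753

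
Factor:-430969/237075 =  - 3^( - 1 )* 5^(  -  2 )*7^1*11^1*109^ (-1)*193^1=- 14861/8175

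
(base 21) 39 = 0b1001000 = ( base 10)72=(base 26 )2k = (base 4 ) 1020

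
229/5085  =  229/5085  =  0.05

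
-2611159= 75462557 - 78073716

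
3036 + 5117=8153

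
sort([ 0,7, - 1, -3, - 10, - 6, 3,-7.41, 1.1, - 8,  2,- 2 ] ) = [ - 10, - 8, - 7.41, - 6, - 3, - 2, - 1,0,1.1, 2, 3,  7 ]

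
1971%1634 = 337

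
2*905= 1810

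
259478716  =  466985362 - 207506646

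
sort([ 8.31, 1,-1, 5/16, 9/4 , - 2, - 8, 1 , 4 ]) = [  -  8,  -  2, - 1, 5/16,  1,1,  9/4,  4, 8.31 ] 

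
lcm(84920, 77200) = 849200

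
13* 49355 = 641615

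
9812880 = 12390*792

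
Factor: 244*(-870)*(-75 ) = 15921000 = 2^3*3^2*5^3 * 29^1*61^1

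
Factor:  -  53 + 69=16 =2^4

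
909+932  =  1841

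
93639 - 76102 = 17537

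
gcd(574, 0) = 574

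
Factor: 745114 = 2^1*379^1*983^1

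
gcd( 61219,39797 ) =1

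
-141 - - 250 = 109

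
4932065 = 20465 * 241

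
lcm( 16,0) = 0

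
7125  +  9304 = 16429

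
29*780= 22620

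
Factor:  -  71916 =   -  2^2*3^1*13^1 * 461^1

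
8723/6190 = 1 + 2533/6190 = 1.41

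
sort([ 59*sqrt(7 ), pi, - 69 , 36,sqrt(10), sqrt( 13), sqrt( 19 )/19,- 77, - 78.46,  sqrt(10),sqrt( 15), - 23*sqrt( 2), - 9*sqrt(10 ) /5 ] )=[ - 78.46, - 77,-69, - 23*sqrt(2),- 9 *sqrt(10)/5, sqrt(19)/19, pi, sqrt (10),sqrt( 10), sqrt(13), sqrt(15),36, 59*sqrt(7)] 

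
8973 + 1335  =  10308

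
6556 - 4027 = 2529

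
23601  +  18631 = 42232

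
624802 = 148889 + 475913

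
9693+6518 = 16211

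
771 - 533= 238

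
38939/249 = 38939/249 = 156.38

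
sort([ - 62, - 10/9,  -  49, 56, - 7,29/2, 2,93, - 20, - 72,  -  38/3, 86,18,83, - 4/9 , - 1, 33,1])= [ - 72, - 62, - 49, - 20, - 38/3, - 7, - 10/9, - 1,-4/9, 1,2, 29/2,18,33, 56, 83, 86, 93] 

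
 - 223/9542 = -1+9319/9542 = - 0.02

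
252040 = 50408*5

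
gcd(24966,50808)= 438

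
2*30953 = 61906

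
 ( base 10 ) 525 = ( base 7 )1350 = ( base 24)ll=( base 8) 1015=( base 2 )1000001101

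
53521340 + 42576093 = 96097433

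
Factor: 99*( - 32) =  - 3168=- 2^5*3^2*11^1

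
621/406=621/406 = 1.53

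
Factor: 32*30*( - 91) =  - 87360=-2^6*3^1*5^1*7^1*13^1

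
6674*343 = 2289182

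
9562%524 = 130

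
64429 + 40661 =105090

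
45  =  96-51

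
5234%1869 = 1496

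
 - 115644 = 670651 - 786295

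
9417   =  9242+175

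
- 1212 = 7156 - 8368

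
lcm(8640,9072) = 181440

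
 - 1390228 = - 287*4844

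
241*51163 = 12330283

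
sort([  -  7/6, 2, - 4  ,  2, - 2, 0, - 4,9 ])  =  [ - 4, - 4, - 2 , - 7/6,0, 2 , 2, 9 ]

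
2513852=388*6479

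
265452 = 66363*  4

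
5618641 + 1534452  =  7153093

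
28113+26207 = 54320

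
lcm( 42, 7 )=42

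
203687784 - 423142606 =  - 219454822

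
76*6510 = 494760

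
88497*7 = 619479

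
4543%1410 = 313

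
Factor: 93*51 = 4743=3^2*17^1*31^1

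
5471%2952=2519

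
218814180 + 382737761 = 601551941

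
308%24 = 20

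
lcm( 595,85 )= 595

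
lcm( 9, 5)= 45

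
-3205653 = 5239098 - 8444751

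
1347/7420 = 1347/7420 = 0.18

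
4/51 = 4/51 = 0.08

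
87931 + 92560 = 180491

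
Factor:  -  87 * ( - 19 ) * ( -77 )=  - 127281 = - 3^1 * 7^1 * 11^1*19^1 * 29^1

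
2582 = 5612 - 3030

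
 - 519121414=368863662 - 887985076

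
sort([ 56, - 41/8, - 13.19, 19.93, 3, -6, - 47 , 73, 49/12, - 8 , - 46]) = [ - 47, - 46 , - 13.19 , - 8, - 6, - 41/8 , 3, 49/12 , 19.93,56,73]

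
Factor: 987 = 3^1 *7^1*47^1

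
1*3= 3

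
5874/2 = 2937 = 2937.00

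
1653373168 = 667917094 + 985456074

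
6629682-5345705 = 1283977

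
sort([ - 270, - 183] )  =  [ - 270, - 183]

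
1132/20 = 56 + 3/5=   56.60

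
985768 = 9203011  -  8217243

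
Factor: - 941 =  - 941^1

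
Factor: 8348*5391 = 2^2*3^2*599^1 *2087^1= 45004068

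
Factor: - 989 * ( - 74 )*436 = 31909096 =2^3*23^1*37^1*43^1* 109^1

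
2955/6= 985/2 = 492.50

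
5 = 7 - 2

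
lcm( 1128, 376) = 1128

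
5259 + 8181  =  13440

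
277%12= 1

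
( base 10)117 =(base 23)52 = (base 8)165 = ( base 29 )41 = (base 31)3O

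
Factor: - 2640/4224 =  - 5/8 = - 2^(  -  3)*5^1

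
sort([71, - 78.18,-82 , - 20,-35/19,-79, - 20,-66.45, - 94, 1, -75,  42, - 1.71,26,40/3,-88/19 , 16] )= [ - 94,- 82,-79,  -  78.18, - 75,-66.45,- 20, - 20, - 88/19 , - 35/19, -1.71,1, 40/3,  16, 26, 42, 71 ] 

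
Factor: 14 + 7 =21 =3^1*7^1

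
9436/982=4718/491= 9.61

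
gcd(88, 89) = 1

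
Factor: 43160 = 2^3*5^1 *13^1*83^1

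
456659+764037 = 1220696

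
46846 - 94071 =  - 47225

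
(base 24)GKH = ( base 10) 9713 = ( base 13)4562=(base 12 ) 5755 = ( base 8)22761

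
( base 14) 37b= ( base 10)697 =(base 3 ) 221211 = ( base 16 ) 2b9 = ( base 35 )jw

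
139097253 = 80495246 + 58602007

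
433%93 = 61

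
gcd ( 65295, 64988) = 1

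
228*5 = 1140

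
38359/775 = 38359/775 = 49.50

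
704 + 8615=9319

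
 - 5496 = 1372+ - 6868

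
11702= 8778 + 2924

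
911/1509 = 911/1509 = 0.60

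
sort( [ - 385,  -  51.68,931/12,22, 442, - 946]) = [-946, - 385, - 51.68,22,931/12, 442]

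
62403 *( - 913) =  - 56973939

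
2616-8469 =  - 5853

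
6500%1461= 656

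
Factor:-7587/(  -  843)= 9 = 3^2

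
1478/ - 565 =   -  1478/565=- 2.62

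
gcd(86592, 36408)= 984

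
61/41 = 61/41  =  1.49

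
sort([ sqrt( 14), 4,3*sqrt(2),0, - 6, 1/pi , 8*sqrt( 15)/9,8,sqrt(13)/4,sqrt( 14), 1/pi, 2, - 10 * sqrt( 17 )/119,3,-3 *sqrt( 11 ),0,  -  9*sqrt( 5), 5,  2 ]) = [-9*sqrt( 5), -3*sqrt(11), - 6, - 10*sqrt( 17)/119, 0, 0,1/pi, 1/pi,sqrt( 13)/4,2,2 , 3,8 *sqrt( 15)/9 , sqrt ( 14), sqrt( 14 ),4, 3 * sqrt( 2 ),5,8]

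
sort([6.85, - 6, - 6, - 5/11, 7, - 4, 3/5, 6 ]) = [ - 6, - 6,  -  4, - 5/11, 3/5,6, 6.85,7] 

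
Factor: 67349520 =2^4*3^2*5^1*7^2*23^1*83^1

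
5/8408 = 5/8408=0.00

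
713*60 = 42780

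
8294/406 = 20 + 3/7 = 20.43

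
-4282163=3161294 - 7443457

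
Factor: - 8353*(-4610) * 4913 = 2^1*5^1*17^3*461^1*8353^1 = 189186512290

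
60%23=14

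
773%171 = 89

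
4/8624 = 1/2156 = 0.00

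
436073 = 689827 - 253754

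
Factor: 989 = 23^1*43^1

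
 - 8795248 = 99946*( - 88)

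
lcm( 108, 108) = 108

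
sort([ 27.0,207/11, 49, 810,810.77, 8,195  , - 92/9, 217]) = [  -  92/9,  8, 207/11,27.0,  49, 195,217,810,810.77] 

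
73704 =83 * 888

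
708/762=118/127 = 0.93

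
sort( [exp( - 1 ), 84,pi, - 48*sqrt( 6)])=[ -48*sqrt( 6 ) , exp( - 1 ),pi, 84 ]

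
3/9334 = 3/9334 = 0.00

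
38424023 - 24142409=14281614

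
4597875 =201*22875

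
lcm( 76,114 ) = 228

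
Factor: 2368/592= 2^2 = 4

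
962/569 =962/569 = 1.69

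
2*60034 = 120068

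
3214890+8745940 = 11960830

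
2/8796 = 1/4398 = 0.00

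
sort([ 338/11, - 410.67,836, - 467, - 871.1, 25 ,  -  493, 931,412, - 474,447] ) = [ - 871.1, - 493, - 474, - 467, - 410.67, 25, 338/11,412,447,836,931 ] 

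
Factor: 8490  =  2^1*3^1*5^1*283^1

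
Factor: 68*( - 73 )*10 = - 49640 = - 2^3*5^1*17^1 *73^1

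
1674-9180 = -7506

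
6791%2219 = 134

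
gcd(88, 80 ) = 8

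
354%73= 62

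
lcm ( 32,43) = 1376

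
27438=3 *9146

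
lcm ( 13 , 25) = 325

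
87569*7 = 612983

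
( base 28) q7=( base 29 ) pa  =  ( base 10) 735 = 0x2df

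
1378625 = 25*55145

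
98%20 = 18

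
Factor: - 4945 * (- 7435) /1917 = 3^( - 3) * 5^2*23^1*43^1*71^(-1 )*1487^1= 36766075/1917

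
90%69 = 21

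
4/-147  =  -1+143/147 = - 0.03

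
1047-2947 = -1900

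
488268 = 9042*54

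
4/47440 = 1/11860 = 0.00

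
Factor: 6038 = 2^1*3019^1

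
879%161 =74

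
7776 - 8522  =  -746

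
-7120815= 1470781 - 8591596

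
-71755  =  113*( - 635 )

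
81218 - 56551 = 24667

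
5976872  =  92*64966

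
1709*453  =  774177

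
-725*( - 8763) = 6353175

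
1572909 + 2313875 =3886784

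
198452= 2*99226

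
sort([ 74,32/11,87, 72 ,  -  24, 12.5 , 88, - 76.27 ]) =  [ -76.27 , -24, 32/11,12.5, 72,74,87, 88]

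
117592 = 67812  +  49780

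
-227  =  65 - 292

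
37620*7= 263340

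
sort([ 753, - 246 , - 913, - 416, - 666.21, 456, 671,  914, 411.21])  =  [ - 913, - 666.21,-416, - 246,411.21,  456, 671  ,  753,914 ] 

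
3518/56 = 1759/28 = 62.82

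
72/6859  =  72/6859 =0.01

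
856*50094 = 42880464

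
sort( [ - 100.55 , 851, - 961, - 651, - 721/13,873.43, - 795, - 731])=[ -961, - 795, - 731,- 651, - 100.55, - 721/13, 851,873.43]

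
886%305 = 276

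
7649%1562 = 1401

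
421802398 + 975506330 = 1397308728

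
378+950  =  1328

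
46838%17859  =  11120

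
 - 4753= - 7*679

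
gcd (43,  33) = 1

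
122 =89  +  33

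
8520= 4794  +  3726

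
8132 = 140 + 7992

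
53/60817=53/60817 = 0.00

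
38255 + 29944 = 68199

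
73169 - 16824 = 56345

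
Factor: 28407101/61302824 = 2^(-3)* 11^(-1) * 1723^1 *16487^1*696623^( - 1)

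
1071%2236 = 1071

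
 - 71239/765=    - 94 + 671/765 = - 93.12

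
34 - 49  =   - 15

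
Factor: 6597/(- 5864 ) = -2^( - 3)*3^2 = - 9/8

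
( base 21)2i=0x3C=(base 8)74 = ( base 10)60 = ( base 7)114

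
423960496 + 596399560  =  1020360056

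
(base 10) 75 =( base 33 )29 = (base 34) 27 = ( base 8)113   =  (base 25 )30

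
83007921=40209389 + 42798532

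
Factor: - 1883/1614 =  - 2^(  -  1) * 3^( - 1)*7^1 = -  7/6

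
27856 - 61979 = -34123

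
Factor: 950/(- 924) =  - 2^( - 1 )*3^(-1) *5^2*7^(-1)*11^( - 1)*19^1 = - 475/462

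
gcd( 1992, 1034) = 2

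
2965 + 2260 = 5225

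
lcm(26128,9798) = 78384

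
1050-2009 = - 959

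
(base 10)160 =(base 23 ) 6M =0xa0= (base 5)1120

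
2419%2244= 175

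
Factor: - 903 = -3^1 *7^1 * 43^1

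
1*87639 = 87639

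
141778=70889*2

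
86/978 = 43/489= 0.09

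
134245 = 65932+68313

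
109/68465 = 109/68465  =  0.00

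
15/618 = 5/206 = 0.02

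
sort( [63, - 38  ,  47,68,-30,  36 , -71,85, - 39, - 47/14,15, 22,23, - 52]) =[ - 71,-52, -39, - 38, - 30, - 47/14,15,22, 23,36,47, 63, 68,85 ] 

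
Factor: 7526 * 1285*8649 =2^1*3^2*5^1*31^2*53^1*71^1*257^1 = 83643700590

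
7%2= 1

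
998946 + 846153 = 1845099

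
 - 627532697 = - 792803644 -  - 165270947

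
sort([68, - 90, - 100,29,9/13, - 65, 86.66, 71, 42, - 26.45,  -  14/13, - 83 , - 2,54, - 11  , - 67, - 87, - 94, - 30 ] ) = [  -  100, - 94 , - 90, - 87 , - 83, - 67, - 65, - 30, - 26.45, - 11, - 2, - 14/13, 9/13 , 29, 42, 54,68,71, 86.66] 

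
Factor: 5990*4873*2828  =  2^3*5^1*7^1 * 11^1*101^1*443^1*599^1= 82547255560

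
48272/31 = 48272/31 = 1557.16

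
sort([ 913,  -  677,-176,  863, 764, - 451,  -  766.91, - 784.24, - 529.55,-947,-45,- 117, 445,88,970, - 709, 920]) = [ - 947, - 784.24, - 766.91, - 709, - 677, - 529.55, - 451, - 176,-117, - 45, 88, 445, 764,863, 913, 920, 970]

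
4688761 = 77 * 60893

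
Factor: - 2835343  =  -7^1*405049^1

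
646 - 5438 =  - 4792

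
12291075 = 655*18765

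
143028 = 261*548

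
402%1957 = 402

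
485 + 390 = 875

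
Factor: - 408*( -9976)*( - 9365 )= - 2^6*3^1 * 5^1*17^1*29^1*43^1 * 1873^1 = - 38117497920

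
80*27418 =2193440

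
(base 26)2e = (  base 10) 66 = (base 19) 39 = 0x42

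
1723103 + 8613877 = 10336980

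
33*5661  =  186813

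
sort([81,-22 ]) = [-22,81]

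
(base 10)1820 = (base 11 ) 1405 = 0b11100011100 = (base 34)1JI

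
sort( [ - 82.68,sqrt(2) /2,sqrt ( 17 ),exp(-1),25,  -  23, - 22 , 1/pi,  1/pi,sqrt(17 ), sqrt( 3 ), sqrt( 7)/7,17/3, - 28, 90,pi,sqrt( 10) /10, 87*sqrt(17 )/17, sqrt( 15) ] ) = [ - 82.68,-28, -23,  -  22, sqrt( 10 )/10,  1/pi, 1/pi,exp( - 1),  sqrt( 7)/7, sqrt( 2)/2, sqrt( 3), pi,sqrt( 15 ),sqrt( 17 ), sqrt( 17),17/3,87*sqrt( 17)/17,25,90]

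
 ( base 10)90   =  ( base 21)46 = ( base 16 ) 5a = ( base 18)50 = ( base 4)1122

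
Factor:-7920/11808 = -2^(-1 )*5^1*11^1*41^(- 1) = -55/82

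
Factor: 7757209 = 47^1*165047^1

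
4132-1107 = 3025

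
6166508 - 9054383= - 2887875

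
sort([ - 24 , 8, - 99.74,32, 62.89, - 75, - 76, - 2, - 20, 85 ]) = [ - 99.74, - 76, - 75, - 24,-20, - 2 , 8 , 32,62.89,85] 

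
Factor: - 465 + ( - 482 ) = - 947 = -947^1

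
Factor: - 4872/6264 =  - 7/9 = - 3^( - 2)*7^1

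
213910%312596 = 213910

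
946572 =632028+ 314544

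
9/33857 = 9/33857 = 0.00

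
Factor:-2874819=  - 3^1*17^1 *56369^1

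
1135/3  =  378+1/3 = 378.33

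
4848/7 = 4848/7  =  692.57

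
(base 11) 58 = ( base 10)63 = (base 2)111111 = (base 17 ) 3c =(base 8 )77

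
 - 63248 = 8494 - 71742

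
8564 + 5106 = 13670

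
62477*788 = 49231876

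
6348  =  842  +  5506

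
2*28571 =57142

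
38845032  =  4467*8696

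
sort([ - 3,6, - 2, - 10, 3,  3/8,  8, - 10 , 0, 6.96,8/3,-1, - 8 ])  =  [ - 10, - 10, - 8,- 3, - 2, - 1,0, 3/8, 8/3,  3,  6,6.96,8 ]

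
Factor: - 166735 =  - 5^1*33347^1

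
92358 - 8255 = 84103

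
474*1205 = 571170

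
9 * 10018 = 90162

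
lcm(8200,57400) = 57400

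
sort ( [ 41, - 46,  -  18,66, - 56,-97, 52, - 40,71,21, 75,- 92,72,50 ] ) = [ - 97, - 92, - 56,-46,-40, - 18, 21,41, 50,52, 66, 71,72,75] 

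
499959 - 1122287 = - 622328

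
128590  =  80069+48521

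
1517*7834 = 11884178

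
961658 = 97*9914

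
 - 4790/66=  -  73+14/33 =- 72.58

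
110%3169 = 110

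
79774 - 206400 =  - 126626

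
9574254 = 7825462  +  1748792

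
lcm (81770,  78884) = 6705140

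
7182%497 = 224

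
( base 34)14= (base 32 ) 16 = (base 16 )26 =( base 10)38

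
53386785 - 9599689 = 43787096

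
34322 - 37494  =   - 3172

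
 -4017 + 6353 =2336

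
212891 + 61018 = 273909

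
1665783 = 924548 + 741235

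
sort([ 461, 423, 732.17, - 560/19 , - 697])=[-697, - 560/19, 423, 461, 732.17] 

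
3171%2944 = 227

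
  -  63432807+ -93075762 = -156508569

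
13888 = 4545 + 9343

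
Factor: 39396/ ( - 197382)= - 2^1*7^2 * 491^( - 1 ) = -98/491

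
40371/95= 424 + 91/95=424.96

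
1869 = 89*21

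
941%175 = 66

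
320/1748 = 80/437 = 0.18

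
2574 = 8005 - 5431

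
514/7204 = 257/3602 = 0.07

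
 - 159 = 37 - 196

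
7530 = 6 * 1255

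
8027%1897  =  439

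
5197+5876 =11073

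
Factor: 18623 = 11^1 *1693^1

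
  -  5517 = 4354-9871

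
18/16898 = 9/8449 =0.00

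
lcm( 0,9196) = 0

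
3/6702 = 1/2234 = 0.00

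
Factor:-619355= - 5^1*11^1*11261^1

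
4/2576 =1/644 = 0.00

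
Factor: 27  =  3^3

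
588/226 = 294/113 = 2.60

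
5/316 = 5/316  =  0.02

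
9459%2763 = 1170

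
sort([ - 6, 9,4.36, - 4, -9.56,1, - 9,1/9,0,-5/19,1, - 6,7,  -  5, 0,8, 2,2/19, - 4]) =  [-9.56, - 9,-6,-6, - 5,-4,-4,-5/19, 0, 0 , 2/19 , 1/9, 1,1, 2, 4.36, 7, 8  ,  9] 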